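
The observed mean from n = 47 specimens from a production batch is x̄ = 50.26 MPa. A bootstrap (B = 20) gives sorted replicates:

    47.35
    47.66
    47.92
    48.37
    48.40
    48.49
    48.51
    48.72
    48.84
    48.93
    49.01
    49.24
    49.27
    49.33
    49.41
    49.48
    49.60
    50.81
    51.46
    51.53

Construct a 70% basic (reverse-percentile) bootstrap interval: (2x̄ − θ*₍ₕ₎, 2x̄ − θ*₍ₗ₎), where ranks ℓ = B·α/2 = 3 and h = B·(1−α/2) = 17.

(50.92, 52.60)

Percentile endpoints at ranks 3 and 17: θ*₍3₎ = 47.92, θ*₍17₎ = 49.60.
Basic interval reflects these around x̄:
  lower = 2 × 50.26 − 49.60 = 50.92
  upper = 2 × 50.26 − 47.92 = 52.60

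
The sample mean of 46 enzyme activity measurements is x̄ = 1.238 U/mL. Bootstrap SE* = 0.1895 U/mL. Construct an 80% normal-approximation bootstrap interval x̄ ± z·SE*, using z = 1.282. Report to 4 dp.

(0.9951, 1.4809)

Margin = 1.282 × 0.1895 = 0.24294
Interval: 1.238 ± 0.24294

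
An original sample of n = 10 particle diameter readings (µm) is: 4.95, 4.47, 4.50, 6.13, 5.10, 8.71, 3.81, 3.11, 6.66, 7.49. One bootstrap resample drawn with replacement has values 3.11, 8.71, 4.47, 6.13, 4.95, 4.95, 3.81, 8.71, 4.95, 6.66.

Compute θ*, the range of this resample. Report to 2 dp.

θ* = 5.60

Range = 8.71 − 3.11 = 5.60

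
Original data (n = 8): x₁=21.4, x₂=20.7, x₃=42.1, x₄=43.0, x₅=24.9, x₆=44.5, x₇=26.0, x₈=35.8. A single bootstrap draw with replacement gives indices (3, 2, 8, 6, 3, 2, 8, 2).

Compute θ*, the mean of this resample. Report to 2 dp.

Resample values: 42.1, 20.7, 35.8, 44.5, 42.1, 20.7, 35.8, 20.7.
Mean = (42.1 + 20.7 + 35.8 + 44.5 + 42.1 + 20.7 + 35.8 + 20.7) / 8 = 262.40 / 8 = 32.80

θ* = 32.80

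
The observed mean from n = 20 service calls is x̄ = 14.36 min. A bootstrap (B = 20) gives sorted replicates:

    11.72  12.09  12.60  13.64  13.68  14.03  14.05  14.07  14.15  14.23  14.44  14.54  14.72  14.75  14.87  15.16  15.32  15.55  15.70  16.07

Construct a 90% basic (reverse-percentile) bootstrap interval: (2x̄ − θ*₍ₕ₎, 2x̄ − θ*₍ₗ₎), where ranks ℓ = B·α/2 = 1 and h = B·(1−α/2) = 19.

(13.02, 17.00)

Percentile endpoints at ranks 1 and 19: θ*₍1₎ = 11.72, θ*₍19₎ = 15.70.
Basic interval reflects these around x̄:
  lower = 2 × 14.36 − 15.70 = 13.02
  upper = 2 × 14.36 − 11.72 = 17.00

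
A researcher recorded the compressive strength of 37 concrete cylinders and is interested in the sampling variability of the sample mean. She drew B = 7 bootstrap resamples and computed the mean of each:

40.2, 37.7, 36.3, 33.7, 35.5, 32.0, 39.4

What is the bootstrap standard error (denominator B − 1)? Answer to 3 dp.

SE* = 2.961

Bootstrap SE is the standard deviation of the 7 replicate means.
Mean of replicates: (40.2 + 37.7 + 36.3 + 33.7 + 35.5 + 32.0 + 39.4) / 7 = 254.8000 / 7 = 36.4000
Sum of squared deviations: (+3.8000)² + (+1.3000)² + (−0.1000)² + (−2.7000)² + (−0.9000)² + (−4.4000)² + (+3.0000)² = 52.6000
Variance = 52.6000 / 6 = 8.7667
SE* = √8.7667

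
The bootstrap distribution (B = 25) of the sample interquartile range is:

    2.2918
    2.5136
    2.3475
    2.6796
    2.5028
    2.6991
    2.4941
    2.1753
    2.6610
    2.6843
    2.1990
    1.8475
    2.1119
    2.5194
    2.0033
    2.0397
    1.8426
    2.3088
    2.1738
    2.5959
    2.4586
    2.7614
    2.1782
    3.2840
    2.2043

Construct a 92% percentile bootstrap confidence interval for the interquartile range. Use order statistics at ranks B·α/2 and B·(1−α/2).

Sorted replicates: 1.8426, 1.8475, 2.0033, 2.0397, 2.1119, 2.1738, 2.1753, 2.1782, 2.1990, 2.2043, 2.2918, 2.3088, 2.3475, 2.4586, 2.4941, 2.5028, 2.5136, 2.5194, 2.5959, 2.6610, 2.6796, 2.6843, 2.6991, 2.7614, 3.2840
α = 0.08; lower rank = 25 × 0.040 = 1; upper rank = 25 × 0.960 = 24.
The 1st smallest replicate is 1.8426; the 24th is 2.7614.

(1.8426, 2.7614)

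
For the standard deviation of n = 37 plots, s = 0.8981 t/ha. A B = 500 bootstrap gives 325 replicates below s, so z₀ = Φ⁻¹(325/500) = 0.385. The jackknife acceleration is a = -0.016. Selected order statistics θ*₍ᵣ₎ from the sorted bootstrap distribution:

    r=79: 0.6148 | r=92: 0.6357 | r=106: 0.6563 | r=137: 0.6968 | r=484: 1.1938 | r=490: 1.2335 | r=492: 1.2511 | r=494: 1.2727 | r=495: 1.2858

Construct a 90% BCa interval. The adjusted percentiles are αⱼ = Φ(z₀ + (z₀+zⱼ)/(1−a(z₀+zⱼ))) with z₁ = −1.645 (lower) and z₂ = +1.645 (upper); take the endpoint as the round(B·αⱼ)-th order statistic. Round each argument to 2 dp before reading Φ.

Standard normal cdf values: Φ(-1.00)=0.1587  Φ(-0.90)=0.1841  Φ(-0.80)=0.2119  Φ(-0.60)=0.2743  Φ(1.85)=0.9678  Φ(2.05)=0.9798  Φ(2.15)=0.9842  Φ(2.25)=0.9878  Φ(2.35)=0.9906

Lower: z₀ + z₁ = 0.385 + (-1.645) = -1.260; 1 − a(z₀+z₁) = 1 − (-0.016)(-1.260) = 0.9798; argument = 0.385 + (-1.260)/0.9798 = -0.9009 → -0.90.
α₁ = Φ(-0.90) = 0.1841; rank = round(500 × 0.1841) = 92; θ*₍92₎ = 0.6357.
Upper: z₀ + z₂ = 2.030; 1 − a(z₀+z₂) = 1.0325; argument = 2.3511 → 2.35; α₂ = 0.9906; rank = 495; θ*₍495₎ = 1.2858.

(0.6357, 1.2858)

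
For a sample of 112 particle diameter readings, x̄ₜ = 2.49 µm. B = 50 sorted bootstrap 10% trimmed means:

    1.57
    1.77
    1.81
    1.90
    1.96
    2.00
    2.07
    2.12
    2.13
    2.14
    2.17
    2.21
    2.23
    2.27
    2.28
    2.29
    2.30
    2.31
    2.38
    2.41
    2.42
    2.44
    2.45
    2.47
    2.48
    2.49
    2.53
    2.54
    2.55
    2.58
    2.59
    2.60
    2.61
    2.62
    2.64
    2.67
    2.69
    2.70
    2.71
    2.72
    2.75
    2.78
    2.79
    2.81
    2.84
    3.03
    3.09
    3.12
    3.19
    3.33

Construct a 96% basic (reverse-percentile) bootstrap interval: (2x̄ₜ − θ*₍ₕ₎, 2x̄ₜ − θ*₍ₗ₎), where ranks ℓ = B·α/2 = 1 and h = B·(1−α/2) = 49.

Percentile endpoints at ranks 1 and 49: θ*₍1₎ = 1.57, θ*₍49₎ = 3.19.
Basic interval reflects these around x̄ₜ:
  lower = 2 × 2.49 − 3.19 = 1.79
  upper = 2 × 2.49 − 1.57 = 3.41

(1.79, 3.41)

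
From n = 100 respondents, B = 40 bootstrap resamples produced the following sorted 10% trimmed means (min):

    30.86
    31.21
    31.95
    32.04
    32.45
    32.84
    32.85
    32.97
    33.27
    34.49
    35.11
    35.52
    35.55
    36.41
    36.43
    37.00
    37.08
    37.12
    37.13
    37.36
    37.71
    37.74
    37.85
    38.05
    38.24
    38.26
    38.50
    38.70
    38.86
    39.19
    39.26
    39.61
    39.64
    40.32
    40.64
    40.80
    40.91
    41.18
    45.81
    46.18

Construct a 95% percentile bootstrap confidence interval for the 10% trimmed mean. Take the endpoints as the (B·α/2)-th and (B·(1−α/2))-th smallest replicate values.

(30.86, 45.81)

α = 0.05; lower rank = 40 × 0.025 = 1; upper rank = 40 × 0.975 = 39.
The 1st smallest replicate is 30.86; the 39th is 45.81.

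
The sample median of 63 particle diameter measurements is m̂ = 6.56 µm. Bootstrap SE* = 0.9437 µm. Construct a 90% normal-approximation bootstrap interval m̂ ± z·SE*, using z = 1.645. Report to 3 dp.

(5.008, 8.112)

Margin = 1.645 × 0.9437 = 1.5524
Interval: 6.56 ± 1.5524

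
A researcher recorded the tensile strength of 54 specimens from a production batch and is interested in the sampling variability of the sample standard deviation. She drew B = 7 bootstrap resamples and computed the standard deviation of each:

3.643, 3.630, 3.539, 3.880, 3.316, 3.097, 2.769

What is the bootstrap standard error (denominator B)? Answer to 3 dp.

Bootstrap SE is the standard deviation of the 7 replicate standard deviations.
Mean of replicates: (3.643 + 3.630 + 3.539 + 3.880 + 3.316 + 3.097 + 2.769) / 7 = 23.8740 / 7 = 3.4106
Sum of squared deviations: (+0.2324)² + (+0.2194)² + (+0.1284)² + (+0.4694)² + (−0.0946)² + (−0.3136)² + (−0.6416)² = 0.8579
Variance = 0.8579 / 7 = 0.1226
SE* = √0.1226

SE* = 0.350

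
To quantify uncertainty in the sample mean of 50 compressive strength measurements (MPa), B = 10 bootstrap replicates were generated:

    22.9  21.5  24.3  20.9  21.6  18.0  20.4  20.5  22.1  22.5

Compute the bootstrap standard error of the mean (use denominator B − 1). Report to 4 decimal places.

SE* = 1.6991

Bootstrap SE is the standard deviation of the 10 replicate means.
Mean of replicates: (22.9 + 21.5 + 24.3 + 20.9 + 21.6 + 18.0 + 20.4 + 20.5 + 22.1 + 22.5) / 10 = 214.70000 / 10 = 21.47000
Sum of squared deviations: (+1.43000)² + (+0.03000)² + (+2.83000)² + (−0.57000)² + (+0.13000)² + (−3.47000)² + (−1.07000)² + (−0.97000)² + (+0.63000)² + (+1.03000)² = 25.98100
Variance = 25.98100 / 9 = 2.88678
SE* = √2.88678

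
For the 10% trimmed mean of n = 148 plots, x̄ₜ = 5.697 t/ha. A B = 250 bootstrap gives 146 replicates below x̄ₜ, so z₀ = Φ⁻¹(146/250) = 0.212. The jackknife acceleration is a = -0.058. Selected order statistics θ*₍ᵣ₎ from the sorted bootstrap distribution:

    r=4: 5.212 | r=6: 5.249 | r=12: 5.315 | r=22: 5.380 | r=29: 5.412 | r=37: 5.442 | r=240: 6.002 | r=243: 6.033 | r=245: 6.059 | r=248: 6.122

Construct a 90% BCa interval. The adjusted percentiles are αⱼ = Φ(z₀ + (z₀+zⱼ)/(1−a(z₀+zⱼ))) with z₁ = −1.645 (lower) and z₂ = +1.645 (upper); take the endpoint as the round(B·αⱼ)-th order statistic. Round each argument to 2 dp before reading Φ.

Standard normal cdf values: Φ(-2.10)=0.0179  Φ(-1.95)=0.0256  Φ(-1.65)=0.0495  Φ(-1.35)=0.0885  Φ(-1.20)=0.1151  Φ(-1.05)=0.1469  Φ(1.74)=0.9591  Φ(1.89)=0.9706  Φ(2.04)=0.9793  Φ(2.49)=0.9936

Lower: z₀ + z₁ = 0.212 + (-1.645) = -1.433; 1 − a(z₀+z₁) = 1 − (-0.058)(-1.433) = 0.9169; argument = 0.212 + (-1.433)/0.9169 = -1.3509 → -1.35.
α₁ = Φ(-1.35) = 0.0885; rank = round(250 × 0.0885) = 22; θ*₍22₎ = 5.380.
Upper: z₀ + z₂ = 1.857; 1 − a(z₀+z₂) = 1.1077; argument = 1.8884 → 1.89; α₂ = 0.9706; rank = 243; θ*₍243₎ = 6.033.

(5.380, 6.033)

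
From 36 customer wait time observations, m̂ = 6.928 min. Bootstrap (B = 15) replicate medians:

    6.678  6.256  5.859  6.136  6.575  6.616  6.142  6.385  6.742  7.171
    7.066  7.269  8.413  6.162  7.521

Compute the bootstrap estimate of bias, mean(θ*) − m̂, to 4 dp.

mean(θ*) = (6.678 + 6.256 + 5.859 + 6.136 + 6.575 + 6.616 + 6.142 + 6.385 + 6.742 + 7.171 + 7.066 + 7.269 + 8.413 + 6.162 + 7.521) / 15 = 6.73273
bias = 6.73273 − 6.928

bias = −0.1953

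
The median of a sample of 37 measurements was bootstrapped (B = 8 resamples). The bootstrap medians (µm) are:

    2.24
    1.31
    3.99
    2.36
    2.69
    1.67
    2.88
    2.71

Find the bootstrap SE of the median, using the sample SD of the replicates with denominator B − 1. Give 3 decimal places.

SE* = 0.814

Bootstrap SE is the standard deviation of the 8 replicate medians.
Mean of replicates: (2.24 + 1.31 + 3.99 + 2.36 + 2.69 + 1.67 + 2.88 + 2.71) / 8 = 19.8500 / 8 = 2.4813
Sum of squared deviations: (−0.2412)² + (−1.1713)² + (+1.5088)² + (−0.1213)² + (+0.2087)² + (−0.8113)² + (+0.3987)² + (+0.2287)² = 4.6341
Variance = 4.6341 / 7 = 0.6620
SE* = √0.6620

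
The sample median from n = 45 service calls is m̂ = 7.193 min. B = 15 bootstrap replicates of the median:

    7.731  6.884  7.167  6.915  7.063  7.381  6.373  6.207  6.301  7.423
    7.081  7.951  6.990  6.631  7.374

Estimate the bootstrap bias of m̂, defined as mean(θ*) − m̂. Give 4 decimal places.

mean(θ*) = (7.731 + 6.884 + 7.167 + 6.915 + 7.063 + 7.381 + 6.373 + 6.207 + 6.301 + 7.423 + 7.081 + 7.951 + 6.990 + 6.631 + 7.374) / 15 = 7.03147
bias = 7.03147 − 7.193

bias = −0.1615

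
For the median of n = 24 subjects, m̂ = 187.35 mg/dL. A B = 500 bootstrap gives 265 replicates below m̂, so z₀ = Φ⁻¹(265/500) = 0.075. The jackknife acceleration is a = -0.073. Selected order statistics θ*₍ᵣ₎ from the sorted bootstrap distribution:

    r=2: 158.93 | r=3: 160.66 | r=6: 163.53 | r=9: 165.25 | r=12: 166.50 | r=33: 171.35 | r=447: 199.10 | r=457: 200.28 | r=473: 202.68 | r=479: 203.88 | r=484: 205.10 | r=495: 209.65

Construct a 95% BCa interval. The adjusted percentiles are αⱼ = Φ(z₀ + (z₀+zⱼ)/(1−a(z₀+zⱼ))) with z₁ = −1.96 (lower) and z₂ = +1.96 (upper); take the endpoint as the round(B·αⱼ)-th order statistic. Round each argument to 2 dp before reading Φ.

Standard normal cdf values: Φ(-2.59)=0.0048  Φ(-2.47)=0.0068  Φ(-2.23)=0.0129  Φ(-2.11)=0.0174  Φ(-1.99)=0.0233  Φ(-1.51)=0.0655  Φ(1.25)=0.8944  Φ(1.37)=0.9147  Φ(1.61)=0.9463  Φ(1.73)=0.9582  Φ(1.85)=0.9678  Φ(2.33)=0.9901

(165.25, 205.10)

Lower: z₀ + z₁ = 0.075 + (-1.960) = -1.885; 1 − a(z₀+z₁) = 1 − (-0.073)(-1.885) = 0.8624; argument = 0.075 + (-1.885)/0.8624 = -2.1108 → -2.11.
α₁ = Φ(-2.11) = 0.0174; rank = round(500 × 0.0174) = 9; θ*₍9₎ = 165.25.
Upper: z₀ + z₂ = 2.035; 1 − a(z₀+z₂) = 1.1486; argument = 1.8468 → 1.85; α₂ = 0.9678; rank = 484; θ*₍484₎ = 205.10.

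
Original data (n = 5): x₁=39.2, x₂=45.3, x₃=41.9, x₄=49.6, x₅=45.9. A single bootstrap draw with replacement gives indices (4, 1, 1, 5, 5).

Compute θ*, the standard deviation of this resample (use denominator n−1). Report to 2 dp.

Resample values: 49.6, 39.2, 39.2, 45.9, 45.9.
Mean = 43.9600; sum of squared deviations = 84.6520
s² = 84.6520 / 4 = 21.1630
s = √21.1630 = 4.60

θ* = 4.60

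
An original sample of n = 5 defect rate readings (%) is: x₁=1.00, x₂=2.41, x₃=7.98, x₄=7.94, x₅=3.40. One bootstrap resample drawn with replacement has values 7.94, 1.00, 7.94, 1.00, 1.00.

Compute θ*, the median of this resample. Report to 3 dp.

θ* = 1.000

Sorted: 1.00, 1.00, 1.00, 7.94, 7.94
Median = middle value = 1.000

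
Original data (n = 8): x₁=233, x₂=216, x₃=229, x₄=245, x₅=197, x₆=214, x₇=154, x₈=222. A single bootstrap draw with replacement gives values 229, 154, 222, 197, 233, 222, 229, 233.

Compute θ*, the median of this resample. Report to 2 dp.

Sorted: 154, 197, 222, 222, 229, 229, 233, 233
Median = average of the two middle values = 225.50

θ* = 225.50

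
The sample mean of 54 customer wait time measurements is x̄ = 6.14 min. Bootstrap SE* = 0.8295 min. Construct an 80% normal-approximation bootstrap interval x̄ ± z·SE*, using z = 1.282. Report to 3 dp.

Margin = 1.282 × 0.8295 = 1.0634
Interval: 6.14 ± 1.0634

(5.077, 7.203)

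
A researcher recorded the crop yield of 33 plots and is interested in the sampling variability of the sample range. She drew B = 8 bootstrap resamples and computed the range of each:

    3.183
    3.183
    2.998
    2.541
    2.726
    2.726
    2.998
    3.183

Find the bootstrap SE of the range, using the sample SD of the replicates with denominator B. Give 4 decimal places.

SE* = 0.2331

Bootstrap SE is the standard deviation of the 8 replicate ranges.
Mean of replicates: (3.183 + 3.183 + 2.998 + 2.541 + 2.726 + 2.726 + 2.998 + 3.183) / 8 = 23.53800 / 8 = 2.94225
Sum of squared deviations: (+0.24075)² + (+0.24075)² + (+0.05575)² + (−0.40125)² + (−0.21625)² + (−0.21625)² + (+0.05575)² + (+0.24075)² = 0.43463
Variance = 0.43463 / 8 = 0.05433
SE* = √0.05433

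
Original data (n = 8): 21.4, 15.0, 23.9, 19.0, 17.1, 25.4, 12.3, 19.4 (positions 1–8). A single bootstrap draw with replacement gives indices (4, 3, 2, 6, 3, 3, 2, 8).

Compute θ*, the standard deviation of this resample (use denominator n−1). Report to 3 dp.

θ* = 4.181

Resample values: 19.0, 23.9, 15.0, 25.4, 23.9, 23.9, 15.0, 19.4.
Mean = 20.6875; sum of squared deviations = 122.3687
s² = 122.3687 / 7 = 17.4812
s = √17.4812 = 4.181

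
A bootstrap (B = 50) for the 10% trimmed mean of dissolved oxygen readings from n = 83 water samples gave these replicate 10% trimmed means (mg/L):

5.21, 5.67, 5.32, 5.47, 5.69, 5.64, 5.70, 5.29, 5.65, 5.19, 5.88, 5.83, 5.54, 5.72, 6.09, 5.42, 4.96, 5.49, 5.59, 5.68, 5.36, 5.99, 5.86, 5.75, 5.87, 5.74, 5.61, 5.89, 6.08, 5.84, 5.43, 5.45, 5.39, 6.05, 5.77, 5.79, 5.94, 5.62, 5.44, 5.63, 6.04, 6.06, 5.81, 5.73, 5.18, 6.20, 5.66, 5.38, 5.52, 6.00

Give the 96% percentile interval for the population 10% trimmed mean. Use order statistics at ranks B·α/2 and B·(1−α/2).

(4.96, 6.09)

Sorted replicates: 4.96, 5.18, 5.19, 5.21, 5.29, 5.32, 5.36, 5.38, 5.39, 5.42, 5.43, 5.44, 5.45, 5.47, 5.49, 5.52, 5.54, 5.59, 5.61, 5.62, 5.63, 5.64, 5.65, 5.66, 5.67, 5.68, 5.69, 5.70, 5.72, 5.73, 5.74, 5.75, 5.77, 5.79, 5.81, 5.83, 5.84, 5.86, 5.87, 5.88, 5.89, 5.94, 5.99, 6.00, 6.04, 6.05, 6.06, 6.08, 6.09, 6.20
α = 0.04; lower rank = 50 × 0.020 = 1; upper rank = 50 × 0.980 = 49.
The 1st smallest replicate is 4.96; the 49th is 6.09.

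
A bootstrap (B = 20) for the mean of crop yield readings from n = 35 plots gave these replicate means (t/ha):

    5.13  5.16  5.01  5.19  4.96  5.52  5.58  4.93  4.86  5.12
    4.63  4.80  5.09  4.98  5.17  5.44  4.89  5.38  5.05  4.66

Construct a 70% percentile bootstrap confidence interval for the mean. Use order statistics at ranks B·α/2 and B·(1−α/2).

(4.80, 5.38)

Sorted replicates: 4.63, 4.66, 4.80, 4.86, 4.89, 4.93, 4.96, 4.98, 5.01, 5.05, 5.09, 5.12, 5.13, 5.16, 5.17, 5.19, 5.38, 5.44, 5.52, 5.58
α = 0.30; lower rank = 20 × 0.150 = 3; upper rank = 20 × 0.850 = 17.
The 3rd smallest replicate is 4.80; the 17th is 5.38.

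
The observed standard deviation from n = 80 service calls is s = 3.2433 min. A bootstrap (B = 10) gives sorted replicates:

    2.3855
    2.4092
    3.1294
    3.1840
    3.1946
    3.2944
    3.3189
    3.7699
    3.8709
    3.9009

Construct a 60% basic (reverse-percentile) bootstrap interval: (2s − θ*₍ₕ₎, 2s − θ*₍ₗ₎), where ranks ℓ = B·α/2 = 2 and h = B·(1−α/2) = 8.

(2.7167, 4.0774)

Percentile endpoints at ranks 2 and 8: θ*₍2₎ = 2.4092, θ*₍8₎ = 3.7699.
Basic interval reflects these around s:
  lower = 2 × 3.2433 − 3.7699 = 2.7167
  upper = 2 × 3.2433 − 2.4092 = 4.0774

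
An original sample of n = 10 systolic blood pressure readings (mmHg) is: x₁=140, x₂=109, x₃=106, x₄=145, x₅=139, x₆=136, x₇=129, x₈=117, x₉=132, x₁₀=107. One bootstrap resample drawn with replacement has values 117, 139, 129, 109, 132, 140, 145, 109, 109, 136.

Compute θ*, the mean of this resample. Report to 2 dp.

θ* = 126.50

Mean = (117 + 139 + 129 + 109 + 132 + 140 + 145 + 109 + 109 + 136) / 10 = 1265.0 / 10 = 126.50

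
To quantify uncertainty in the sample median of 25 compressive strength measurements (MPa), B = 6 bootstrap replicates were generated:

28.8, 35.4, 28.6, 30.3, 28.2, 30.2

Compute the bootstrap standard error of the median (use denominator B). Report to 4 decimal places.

Bootstrap SE is the standard deviation of the 6 replicate medians.
Mean of replicates: (28.8 + 35.4 + 28.6 + 30.3 + 28.2 + 30.2) / 6 = 181.50000 / 6 = 30.25000
Sum of squared deviations: (−1.45000)² + (+5.15000)² + (−1.65000)² + (+0.05000)² + (−2.05000)² + (−0.05000)² = 35.55500
Variance = 35.55500 / 6 = 5.92583
SE* = √5.92583

SE* = 2.4343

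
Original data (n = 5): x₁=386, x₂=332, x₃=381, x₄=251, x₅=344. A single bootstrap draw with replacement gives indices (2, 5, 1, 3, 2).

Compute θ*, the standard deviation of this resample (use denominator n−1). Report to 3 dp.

θ* = 26.533

Resample values: 332, 344, 386, 381, 332.
Mean = 355.0000; sum of squared deviations = 2816.0000
s² = 2816.0000 / 4 = 704.0000
s = √704.0000 = 26.533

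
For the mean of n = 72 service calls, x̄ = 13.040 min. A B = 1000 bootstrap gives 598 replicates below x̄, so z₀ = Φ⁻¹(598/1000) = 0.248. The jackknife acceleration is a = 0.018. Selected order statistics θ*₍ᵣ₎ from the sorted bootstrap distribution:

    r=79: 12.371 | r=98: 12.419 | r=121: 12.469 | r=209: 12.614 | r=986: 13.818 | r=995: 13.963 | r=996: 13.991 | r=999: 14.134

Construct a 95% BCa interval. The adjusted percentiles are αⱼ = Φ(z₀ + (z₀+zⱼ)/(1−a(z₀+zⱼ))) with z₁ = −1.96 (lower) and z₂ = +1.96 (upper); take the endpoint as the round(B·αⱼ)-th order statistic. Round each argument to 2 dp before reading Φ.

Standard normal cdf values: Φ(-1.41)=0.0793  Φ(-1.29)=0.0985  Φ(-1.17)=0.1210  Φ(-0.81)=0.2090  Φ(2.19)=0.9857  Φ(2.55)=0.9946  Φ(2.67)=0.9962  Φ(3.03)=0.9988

Lower: z₀ + z₁ = 0.248 + (-1.960) = -1.712; 1 − a(z₀+z₁) = 1 − (0.018)(-1.712) = 1.0308; argument = 0.248 + (-1.712)/1.0308 = -1.4128 → -1.41.
α₁ = Φ(-1.41) = 0.0793; rank = round(1000 × 0.0793) = 79; θ*₍79₎ = 12.371.
Upper: z₀ + z₂ = 2.208; 1 − a(z₀+z₂) = 0.9603; argument = 2.5474 → 2.55; α₂ = 0.9946; rank = 995; θ*₍995₎ = 13.963.

(12.371, 13.963)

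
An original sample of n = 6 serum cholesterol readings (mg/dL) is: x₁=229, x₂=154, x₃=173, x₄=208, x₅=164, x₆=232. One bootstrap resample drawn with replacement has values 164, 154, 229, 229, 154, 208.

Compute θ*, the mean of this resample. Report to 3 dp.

Mean = (164 + 154 + 229 + 229 + 154 + 208) / 6 = 1138.0 / 6 = 189.667

θ* = 189.667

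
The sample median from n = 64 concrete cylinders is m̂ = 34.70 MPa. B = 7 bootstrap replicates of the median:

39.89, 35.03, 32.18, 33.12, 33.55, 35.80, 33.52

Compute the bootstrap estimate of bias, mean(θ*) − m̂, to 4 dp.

bias = +0.0271

mean(θ*) = (39.89 + 35.03 + 32.18 + 33.12 + 33.55 + 35.80 + 33.52) / 7 = 34.72714
bias = 34.72714 − 34.70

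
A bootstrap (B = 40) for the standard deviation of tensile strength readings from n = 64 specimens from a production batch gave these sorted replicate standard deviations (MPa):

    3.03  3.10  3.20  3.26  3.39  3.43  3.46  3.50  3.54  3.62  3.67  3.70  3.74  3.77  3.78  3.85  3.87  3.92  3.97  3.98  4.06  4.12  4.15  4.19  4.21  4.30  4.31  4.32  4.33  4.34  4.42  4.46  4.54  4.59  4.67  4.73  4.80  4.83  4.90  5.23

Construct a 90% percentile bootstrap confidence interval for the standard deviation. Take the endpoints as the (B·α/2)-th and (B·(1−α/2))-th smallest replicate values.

(3.10, 4.83)

α = 0.10; lower rank = 40 × 0.050 = 2; upper rank = 40 × 0.950 = 38.
The 2nd smallest replicate is 3.10; the 38th is 4.83.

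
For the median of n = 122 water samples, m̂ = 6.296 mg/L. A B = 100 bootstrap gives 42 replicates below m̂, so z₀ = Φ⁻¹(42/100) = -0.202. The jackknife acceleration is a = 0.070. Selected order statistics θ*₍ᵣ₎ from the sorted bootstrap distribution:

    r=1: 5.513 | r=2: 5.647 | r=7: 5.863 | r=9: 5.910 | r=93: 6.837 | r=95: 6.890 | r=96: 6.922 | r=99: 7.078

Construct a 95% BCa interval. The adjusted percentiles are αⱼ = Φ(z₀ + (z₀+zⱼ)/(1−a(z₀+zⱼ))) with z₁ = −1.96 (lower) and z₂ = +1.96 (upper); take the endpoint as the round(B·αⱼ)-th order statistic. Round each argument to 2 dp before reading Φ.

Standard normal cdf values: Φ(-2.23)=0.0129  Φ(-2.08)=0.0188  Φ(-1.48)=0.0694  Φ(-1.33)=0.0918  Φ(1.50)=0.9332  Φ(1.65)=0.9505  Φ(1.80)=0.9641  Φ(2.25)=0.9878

(5.647, 6.922)

Lower: z₀ + z₁ = -0.202 + (-1.960) = -2.162; 1 − a(z₀+z₁) = 1 − (0.070)(-2.162) = 1.1513; argument = -0.202 + (-2.162)/1.1513 = -2.0798 → -2.08.
α₁ = Φ(-2.08) = 0.0188; rank = round(100 × 0.0188) = 2; θ*₍2₎ = 5.647.
Upper: z₀ + z₂ = 1.758; 1 − a(z₀+z₂) = 0.8769; argument = 1.8027 → 1.80; α₂ = 0.9641; rank = 96; θ*₍96₎ = 6.922.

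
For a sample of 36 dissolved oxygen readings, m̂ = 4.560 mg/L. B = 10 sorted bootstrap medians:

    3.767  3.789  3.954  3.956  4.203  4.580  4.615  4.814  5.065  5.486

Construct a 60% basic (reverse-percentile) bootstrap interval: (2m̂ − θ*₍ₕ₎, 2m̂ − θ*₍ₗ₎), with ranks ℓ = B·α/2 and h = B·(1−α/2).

(4.306, 5.331)

Percentile endpoints at ranks 2 and 8: θ*₍2₎ = 3.789, θ*₍8₎ = 4.814.
Basic interval reflects these around m̂:
  lower = 2 × 4.560 − 4.814 = 4.306
  upper = 2 × 4.560 − 3.789 = 5.331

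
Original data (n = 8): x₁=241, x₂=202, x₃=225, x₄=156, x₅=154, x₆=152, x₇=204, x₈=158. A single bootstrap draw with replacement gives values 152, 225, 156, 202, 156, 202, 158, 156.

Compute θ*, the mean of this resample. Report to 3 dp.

Mean = (152 + 225 + 156 + 202 + 156 + 202 + 158 + 156) / 8 = 1407.0 / 8 = 175.875

θ* = 175.875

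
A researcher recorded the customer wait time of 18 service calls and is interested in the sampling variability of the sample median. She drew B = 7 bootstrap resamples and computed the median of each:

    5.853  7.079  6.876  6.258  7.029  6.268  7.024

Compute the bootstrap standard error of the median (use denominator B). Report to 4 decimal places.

SE* = 0.4551

Bootstrap SE is the standard deviation of the 7 replicate medians.
Mean of replicates: (5.853 + 7.079 + 6.876 + 6.258 + 7.029 + 6.268 + 7.024) / 7 = 46.38700 / 7 = 6.62671
Sum of squared deviations: (−0.77371)² + (+0.45229)² + (+0.24929)² + (−0.36871)² + (+0.40229)² + (−0.35871)² + (+0.39729)² = 1.44964
Variance = 1.44964 / 7 = 0.20709
SE* = √0.20709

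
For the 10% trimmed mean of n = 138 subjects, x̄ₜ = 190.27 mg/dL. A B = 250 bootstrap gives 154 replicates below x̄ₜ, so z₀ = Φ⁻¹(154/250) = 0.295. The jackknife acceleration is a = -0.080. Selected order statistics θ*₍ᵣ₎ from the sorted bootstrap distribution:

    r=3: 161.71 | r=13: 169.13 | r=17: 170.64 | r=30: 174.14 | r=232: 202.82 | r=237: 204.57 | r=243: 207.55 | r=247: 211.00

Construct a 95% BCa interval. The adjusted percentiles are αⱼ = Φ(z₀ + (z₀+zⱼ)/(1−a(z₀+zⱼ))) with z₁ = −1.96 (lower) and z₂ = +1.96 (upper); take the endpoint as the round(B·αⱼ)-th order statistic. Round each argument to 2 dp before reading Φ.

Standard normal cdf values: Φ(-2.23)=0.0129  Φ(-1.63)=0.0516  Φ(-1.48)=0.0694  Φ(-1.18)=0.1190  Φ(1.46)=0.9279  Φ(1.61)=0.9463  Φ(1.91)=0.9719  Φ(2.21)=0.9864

Lower: z₀ + z₁ = 0.295 + (-1.960) = -1.665; 1 − a(z₀+z₁) = 1 − (-0.080)(-1.665) = 0.8668; argument = 0.295 + (-1.665)/0.8668 = -1.6259 → -1.63.
α₁ = Φ(-1.63) = 0.0516; rank = round(250 × 0.0516) = 13; θ*₍13₎ = 169.13.
Upper: z₀ + z₂ = 2.255; 1 − a(z₀+z₂) = 1.1804; argument = 2.2054 → 2.21; α₂ = 0.9864; rank = 247; θ*₍247₎ = 211.00.

(169.13, 211.00)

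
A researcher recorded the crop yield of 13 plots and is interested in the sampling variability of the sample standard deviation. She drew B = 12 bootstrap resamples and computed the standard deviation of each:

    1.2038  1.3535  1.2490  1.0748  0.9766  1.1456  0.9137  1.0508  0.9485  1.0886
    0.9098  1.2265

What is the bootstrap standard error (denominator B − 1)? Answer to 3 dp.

SE* = 0.144

Bootstrap SE is the standard deviation of the 12 replicate standard deviations.
Mean of replicates: (1.2038 + 1.3535 + 1.2490 + 1.0748 + 0.9766 + 1.1456 + 0.9137 + 1.0508 + 0.9485 + 1.0886 + 0.9098 + 1.2265) / 12 = 13.14120 / 12 = 1.09510
Sum of squared deviations: (+0.10870)² + (+0.25840)² + (+0.15390)² + (−0.02030)² + (−0.11850)² + (+0.05050)² + (−0.18140)² + (−0.04430)² + (−0.14660)² + (−0.00650)² + (−0.18530)² + (+0.13140)² = 0.22728
Variance = 0.22728 / 11 = 0.02066
SE* = √0.02066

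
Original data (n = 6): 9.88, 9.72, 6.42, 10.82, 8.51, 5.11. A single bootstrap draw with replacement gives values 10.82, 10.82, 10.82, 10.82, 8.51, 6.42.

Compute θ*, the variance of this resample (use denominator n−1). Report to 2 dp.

θ* = 3.44

Mean = 9.7017; sum of squared deviations = 17.1921
s² = 17.1921 / 5 = 3.4384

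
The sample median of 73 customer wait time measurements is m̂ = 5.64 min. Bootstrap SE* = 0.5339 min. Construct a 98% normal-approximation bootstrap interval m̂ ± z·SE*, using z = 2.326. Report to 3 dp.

(4.398, 6.882)

Margin = 2.326 × 0.5339 = 1.2419
Interval: 5.64 ± 1.2419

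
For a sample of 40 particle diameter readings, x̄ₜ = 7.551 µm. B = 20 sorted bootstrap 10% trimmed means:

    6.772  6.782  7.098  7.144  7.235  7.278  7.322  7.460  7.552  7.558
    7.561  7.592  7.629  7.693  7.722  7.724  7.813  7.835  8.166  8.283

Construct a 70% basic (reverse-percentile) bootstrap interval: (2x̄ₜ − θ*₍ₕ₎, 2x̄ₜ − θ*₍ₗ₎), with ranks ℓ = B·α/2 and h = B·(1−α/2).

Percentile endpoints at ranks 3 and 17: θ*₍3₎ = 7.098, θ*₍17₎ = 7.813.
Basic interval reflects these around x̄ₜ:
  lower = 2 × 7.551 − 7.813 = 7.289
  upper = 2 × 7.551 − 7.098 = 8.004

(7.289, 8.004)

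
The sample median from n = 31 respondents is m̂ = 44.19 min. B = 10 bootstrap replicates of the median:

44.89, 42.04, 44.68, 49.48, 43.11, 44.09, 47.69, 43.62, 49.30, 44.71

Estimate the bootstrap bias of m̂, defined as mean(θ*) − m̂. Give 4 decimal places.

bias = +1.1710

mean(θ*) = (44.89 + 42.04 + 44.68 + 49.48 + 43.11 + 44.09 + 47.69 + 43.62 + 49.30 + 44.71) / 10 = 45.36100
bias = 45.36100 − 44.19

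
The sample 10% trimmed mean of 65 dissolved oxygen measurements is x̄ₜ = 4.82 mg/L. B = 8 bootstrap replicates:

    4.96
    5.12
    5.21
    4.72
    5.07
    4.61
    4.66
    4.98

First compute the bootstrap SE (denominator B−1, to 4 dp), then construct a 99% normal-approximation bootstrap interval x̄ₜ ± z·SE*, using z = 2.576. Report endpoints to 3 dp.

Mean of replicates = 4.9162; sum of squared deviations = 0.3554; SE* = √(0.3554/7) = 0.2253
Margin = 2.576 × 0.2253 = 0.5804
Interval: 4.82 ± 0.5804

(4.240, 5.400)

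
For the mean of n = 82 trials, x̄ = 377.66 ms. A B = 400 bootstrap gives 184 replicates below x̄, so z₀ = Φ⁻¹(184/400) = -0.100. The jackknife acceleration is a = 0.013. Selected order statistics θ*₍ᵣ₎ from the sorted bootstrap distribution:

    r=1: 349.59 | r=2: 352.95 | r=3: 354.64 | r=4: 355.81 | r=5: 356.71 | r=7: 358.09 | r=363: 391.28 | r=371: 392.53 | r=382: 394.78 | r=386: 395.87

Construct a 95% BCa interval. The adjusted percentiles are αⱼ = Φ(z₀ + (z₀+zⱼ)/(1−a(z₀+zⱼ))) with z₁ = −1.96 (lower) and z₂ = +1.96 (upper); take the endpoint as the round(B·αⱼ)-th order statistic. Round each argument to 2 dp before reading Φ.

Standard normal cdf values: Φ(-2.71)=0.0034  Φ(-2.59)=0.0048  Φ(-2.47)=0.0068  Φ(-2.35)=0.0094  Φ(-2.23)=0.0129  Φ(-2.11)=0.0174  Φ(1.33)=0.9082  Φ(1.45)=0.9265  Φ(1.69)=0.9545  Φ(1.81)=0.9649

(358.09, 395.87)

Lower: z₀ + z₁ = -0.100 + (-1.960) = -2.060; 1 − a(z₀+z₁) = 1 − (0.013)(-2.060) = 1.0268; argument = -0.100 + (-2.060)/1.0268 = -2.1063 → -2.11.
α₁ = Φ(-2.11) = 0.0174; rank = round(400 × 0.0174) = 7; θ*₍7₎ = 358.09.
Upper: z₀ + z₂ = 1.860; 1 − a(z₀+z₂) = 0.9758; argument = 1.8061 → 1.81; α₂ = 0.9649; rank = 386; θ*₍386₎ = 395.87.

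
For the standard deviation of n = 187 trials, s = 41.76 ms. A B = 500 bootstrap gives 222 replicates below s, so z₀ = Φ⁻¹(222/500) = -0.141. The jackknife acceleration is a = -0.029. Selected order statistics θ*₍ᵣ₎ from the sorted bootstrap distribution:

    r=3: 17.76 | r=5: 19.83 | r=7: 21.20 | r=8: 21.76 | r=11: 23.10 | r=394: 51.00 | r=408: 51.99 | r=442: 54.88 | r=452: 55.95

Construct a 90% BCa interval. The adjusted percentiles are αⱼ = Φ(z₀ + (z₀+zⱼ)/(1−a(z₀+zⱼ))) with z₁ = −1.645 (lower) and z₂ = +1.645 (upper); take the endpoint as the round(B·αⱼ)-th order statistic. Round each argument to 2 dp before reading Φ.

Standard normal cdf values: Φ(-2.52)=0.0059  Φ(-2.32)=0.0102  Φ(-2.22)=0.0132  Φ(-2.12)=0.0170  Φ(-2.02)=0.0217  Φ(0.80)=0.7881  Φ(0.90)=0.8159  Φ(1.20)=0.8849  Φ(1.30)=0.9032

Lower: z₀ + z₁ = -0.141 + (-1.645) = -1.786; 1 − a(z₀+z₁) = 1 − (-0.029)(-1.786) = 0.9482; argument = -0.141 + (-1.786)/0.9482 = -2.0246 → -2.02.
α₁ = Φ(-2.02) = 0.0217; rank = round(500 × 0.0217) = 11; θ*₍11₎ = 23.10.
Upper: z₀ + z₂ = 1.504; 1 − a(z₀+z₂) = 1.0436; argument = 1.3001 → 1.30; α₂ = 0.9032; rank = 452; θ*₍452₎ = 55.95.

(23.10, 55.95)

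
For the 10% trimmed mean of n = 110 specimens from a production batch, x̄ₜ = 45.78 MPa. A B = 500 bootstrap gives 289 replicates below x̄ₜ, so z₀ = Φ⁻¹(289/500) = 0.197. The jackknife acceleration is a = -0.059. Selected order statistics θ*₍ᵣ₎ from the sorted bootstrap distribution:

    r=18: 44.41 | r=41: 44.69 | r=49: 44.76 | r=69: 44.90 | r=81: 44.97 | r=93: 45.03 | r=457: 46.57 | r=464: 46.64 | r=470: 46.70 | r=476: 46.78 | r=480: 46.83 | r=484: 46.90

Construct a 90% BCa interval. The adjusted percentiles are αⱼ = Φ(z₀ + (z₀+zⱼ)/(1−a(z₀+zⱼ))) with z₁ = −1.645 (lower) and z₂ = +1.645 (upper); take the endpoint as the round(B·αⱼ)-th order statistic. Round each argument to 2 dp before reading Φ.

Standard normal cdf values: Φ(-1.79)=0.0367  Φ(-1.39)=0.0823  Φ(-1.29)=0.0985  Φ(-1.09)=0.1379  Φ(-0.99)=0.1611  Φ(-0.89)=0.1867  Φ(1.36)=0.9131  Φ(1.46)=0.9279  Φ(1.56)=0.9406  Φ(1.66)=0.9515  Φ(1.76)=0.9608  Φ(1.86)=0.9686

(44.69, 46.90)

Lower: z₀ + z₁ = 0.197 + (-1.645) = -1.448; 1 − a(z₀+z₁) = 1 − (-0.059)(-1.448) = 0.9146; argument = 0.197 + (-1.448)/0.9146 = -1.3863 → -1.39.
α₁ = Φ(-1.39) = 0.0823; rank = round(500 × 0.0823) = 41; θ*₍41₎ = 44.69.
Upper: z₀ + z₂ = 1.842; 1 − a(z₀+z₂) = 1.1087; argument = 1.8584 → 1.86; α₂ = 0.9686; rank = 484; θ*₍484₎ = 46.90.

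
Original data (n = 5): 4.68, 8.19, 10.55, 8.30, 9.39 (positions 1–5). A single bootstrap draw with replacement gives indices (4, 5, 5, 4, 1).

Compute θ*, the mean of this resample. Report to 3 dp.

Resample values: 8.30, 9.39, 9.39, 8.30, 4.68.
Mean = (8.30 + 9.39 + 9.39 + 8.30 + 4.68) / 5 = 40.060 / 5 = 8.012

θ* = 8.012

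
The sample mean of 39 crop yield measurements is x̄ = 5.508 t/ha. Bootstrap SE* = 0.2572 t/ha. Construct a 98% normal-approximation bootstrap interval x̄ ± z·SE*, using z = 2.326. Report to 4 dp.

(4.9098, 6.1062)

Margin = 2.326 × 0.2572 = 0.59825
Interval: 5.508 ± 0.59825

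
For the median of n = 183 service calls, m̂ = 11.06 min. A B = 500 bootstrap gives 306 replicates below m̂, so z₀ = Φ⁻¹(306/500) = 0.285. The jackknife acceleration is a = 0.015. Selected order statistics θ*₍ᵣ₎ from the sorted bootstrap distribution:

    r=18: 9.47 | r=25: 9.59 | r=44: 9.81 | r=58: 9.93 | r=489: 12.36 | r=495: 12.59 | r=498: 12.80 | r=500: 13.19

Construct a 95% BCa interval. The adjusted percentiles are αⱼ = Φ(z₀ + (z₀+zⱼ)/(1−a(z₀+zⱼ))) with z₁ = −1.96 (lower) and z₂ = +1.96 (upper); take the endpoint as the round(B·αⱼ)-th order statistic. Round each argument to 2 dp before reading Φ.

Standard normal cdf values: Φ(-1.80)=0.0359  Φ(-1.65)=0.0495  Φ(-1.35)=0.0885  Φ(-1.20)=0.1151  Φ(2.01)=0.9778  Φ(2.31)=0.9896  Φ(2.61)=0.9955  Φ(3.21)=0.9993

Lower: z₀ + z₁ = 0.285 + (-1.960) = -1.675; 1 − a(z₀+z₁) = 1 − (0.015)(-1.675) = 1.0251; argument = 0.285 + (-1.675)/1.0251 = -1.3489 → -1.35.
α₁ = Φ(-1.35) = 0.0885; rank = round(500 × 0.0885) = 44; θ*₍44₎ = 9.81.
Upper: z₀ + z₂ = 2.245; 1 − a(z₀+z₂) = 0.9663; argument = 2.6082 → 2.61; α₂ = 0.9955; rank = 498; θ*₍498₎ = 12.80.

(9.81, 12.80)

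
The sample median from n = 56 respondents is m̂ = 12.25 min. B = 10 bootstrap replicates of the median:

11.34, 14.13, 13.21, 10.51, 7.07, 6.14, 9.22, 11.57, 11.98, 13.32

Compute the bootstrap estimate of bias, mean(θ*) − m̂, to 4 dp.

mean(θ*) = (11.34 + 14.13 + 13.21 + 10.51 + 7.07 + 6.14 + 9.22 + 11.57 + 11.98 + 13.32) / 10 = 10.84900
bias = 10.84900 − 12.25

bias = −1.4010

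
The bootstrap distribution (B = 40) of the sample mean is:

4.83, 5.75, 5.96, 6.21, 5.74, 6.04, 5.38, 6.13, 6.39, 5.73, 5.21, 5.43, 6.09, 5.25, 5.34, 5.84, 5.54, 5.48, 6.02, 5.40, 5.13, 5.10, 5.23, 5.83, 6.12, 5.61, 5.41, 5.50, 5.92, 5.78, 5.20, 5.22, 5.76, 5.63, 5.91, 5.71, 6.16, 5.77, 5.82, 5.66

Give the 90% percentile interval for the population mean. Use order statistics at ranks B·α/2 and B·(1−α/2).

Sorted replicates: 4.83, 5.10, 5.13, 5.20, 5.21, 5.22, 5.23, 5.25, 5.34, 5.38, 5.40, 5.41, 5.43, 5.48, 5.50, 5.54, 5.61, 5.63, 5.66, 5.71, 5.73, 5.74, 5.75, 5.76, 5.77, 5.78, 5.82, 5.83, 5.84, 5.91, 5.92, 5.96, 6.02, 6.04, 6.09, 6.12, 6.13, 6.16, 6.21, 6.39
α = 0.10; lower rank = 40 × 0.050 = 2; upper rank = 40 × 0.950 = 38.
The 2nd smallest replicate is 5.10; the 38th is 6.16.

(5.10, 6.16)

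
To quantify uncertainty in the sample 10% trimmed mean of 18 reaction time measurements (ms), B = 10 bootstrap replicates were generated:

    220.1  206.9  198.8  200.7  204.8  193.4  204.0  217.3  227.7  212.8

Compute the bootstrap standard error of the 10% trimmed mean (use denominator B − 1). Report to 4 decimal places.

SE* = 10.6372

Bootstrap SE is the standard deviation of the 10 replicate 10% trimmed means.
Mean of replicates: (220.1 + 206.9 + 198.8 + 200.7 + 204.8 + 193.4 + 204.0 + 217.3 + 227.7 + 212.8) / 10 = 2086.50000 / 10 = 208.65000
Sum of squared deviations: (+11.45000)² + (−1.75000)² + (−9.85000)² + (−7.95000)² + (−3.85000)² + (−15.25000)² + (−4.65000)² + (+8.65000)² + (+19.05000)² + (+4.15000)² = 1018.34500
Variance = 1018.34500 / 9 = 113.14944
SE* = √113.14944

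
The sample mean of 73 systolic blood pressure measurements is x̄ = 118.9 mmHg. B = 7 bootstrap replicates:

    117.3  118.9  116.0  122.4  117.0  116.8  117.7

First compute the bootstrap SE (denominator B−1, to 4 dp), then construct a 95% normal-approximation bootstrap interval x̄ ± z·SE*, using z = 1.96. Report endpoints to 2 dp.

Mean of replicates = 118.0143; sum of squared deviations = 27.1886; SE* = √(27.1886/6) = 2.1287
Margin = 1.96 × 2.1287 = 4.172
Interval: 118.9 ± 4.172

(114.73, 123.07)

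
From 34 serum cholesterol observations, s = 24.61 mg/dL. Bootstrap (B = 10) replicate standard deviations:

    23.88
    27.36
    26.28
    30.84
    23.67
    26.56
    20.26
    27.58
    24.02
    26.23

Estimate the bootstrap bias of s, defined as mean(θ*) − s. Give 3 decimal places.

mean(θ*) = (23.88 + 27.36 + 26.28 + 30.84 + 23.67 + 26.56 + 20.26 + 27.58 + 24.02 + 26.23) / 10 = 25.6680
bias = 25.6680 − 24.61

bias = +1.058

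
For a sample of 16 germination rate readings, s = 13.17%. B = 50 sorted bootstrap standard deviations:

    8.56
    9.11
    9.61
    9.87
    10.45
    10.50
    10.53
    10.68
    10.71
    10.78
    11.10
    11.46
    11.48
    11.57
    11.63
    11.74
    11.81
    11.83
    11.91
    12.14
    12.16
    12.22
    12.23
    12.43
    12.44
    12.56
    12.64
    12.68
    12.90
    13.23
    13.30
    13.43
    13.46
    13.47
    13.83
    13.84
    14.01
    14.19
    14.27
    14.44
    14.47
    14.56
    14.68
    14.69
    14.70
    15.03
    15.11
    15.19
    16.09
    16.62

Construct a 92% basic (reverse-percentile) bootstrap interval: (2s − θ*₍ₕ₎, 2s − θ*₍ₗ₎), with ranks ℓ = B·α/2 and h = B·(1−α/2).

Percentile endpoints at ranks 2 and 48: θ*₍2₎ = 9.11, θ*₍48₎ = 15.19.
Basic interval reflects these around s:
  lower = 2 × 13.17 − 15.19 = 11.15
  upper = 2 × 13.17 − 9.11 = 17.23

(11.15, 17.23)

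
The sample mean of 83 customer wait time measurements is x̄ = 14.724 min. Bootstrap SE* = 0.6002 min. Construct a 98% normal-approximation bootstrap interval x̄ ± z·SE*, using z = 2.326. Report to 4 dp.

(13.3279, 16.1201)

Margin = 2.326 × 0.6002 = 1.39607
Interval: 14.724 ± 1.39607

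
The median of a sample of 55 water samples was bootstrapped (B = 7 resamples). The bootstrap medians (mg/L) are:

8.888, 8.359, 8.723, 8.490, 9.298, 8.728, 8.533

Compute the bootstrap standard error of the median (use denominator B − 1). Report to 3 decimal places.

Bootstrap SE is the standard deviation of the 7 replicate medians.
Mean of replicates: (8.888 + 8.359 + 8.723 + 8.490 + 9.298 + 8.728 + 8.533) / 7 = 61.0190 / 7 = 8.7170
Sum of squared deviations: (+0.1710)² + (−0.3580)² + (+0.0060)² + (−0.2270)² + (+0.5810)² + (+0.0110)² + (−0.1840)² = 0.5805
Variance = 0.5805 / 6 = 0.0968
SE* = √0.0968

SE* = 0.311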